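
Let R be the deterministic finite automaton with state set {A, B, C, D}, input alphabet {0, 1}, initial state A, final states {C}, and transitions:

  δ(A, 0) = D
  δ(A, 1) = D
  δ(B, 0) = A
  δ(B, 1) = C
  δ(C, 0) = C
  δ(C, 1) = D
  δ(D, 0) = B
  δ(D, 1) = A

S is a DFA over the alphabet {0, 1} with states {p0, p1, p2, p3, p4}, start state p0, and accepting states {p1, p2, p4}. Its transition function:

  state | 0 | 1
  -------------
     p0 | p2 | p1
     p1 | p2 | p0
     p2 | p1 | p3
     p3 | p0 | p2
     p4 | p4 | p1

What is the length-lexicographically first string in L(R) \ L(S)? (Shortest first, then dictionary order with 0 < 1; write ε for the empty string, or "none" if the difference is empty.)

001

The string 001 is accepted by R but not by S.
No shorter string lies in the difference, and 001 is the lexicographically first length-3 string in L(R) \ L(S).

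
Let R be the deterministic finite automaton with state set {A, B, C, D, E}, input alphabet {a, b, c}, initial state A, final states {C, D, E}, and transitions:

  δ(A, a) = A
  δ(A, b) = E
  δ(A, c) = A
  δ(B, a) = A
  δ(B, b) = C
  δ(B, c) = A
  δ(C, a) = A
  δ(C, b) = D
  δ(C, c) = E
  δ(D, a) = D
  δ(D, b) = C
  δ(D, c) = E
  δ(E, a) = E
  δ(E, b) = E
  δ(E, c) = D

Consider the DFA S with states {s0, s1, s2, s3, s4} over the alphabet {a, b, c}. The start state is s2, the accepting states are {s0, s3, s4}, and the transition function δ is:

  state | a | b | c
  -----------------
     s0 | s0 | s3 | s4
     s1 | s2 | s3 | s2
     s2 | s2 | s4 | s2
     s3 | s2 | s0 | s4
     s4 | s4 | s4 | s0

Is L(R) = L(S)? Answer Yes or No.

Yes

Exploring the product automaton R × S from the start pair (A, s2), following both machines on each input symbol, reaches 4 state pairs: (A, s2), (E, s4), (D, s0), (C, s3).
R accepts in {C, D, E} and S accepts in {s0, s3, s4}. In every reachable pair the two components are either both accepting — (E, s4), (D, s0), (C, s3) — or both non-accepting, so no string is accepted by exactly one of the machines: L(R) \ L(S) and L(S) \ L(R) are both empty.
Hence every string is accepted by R iff it is accepted by S, and the two languages coincide.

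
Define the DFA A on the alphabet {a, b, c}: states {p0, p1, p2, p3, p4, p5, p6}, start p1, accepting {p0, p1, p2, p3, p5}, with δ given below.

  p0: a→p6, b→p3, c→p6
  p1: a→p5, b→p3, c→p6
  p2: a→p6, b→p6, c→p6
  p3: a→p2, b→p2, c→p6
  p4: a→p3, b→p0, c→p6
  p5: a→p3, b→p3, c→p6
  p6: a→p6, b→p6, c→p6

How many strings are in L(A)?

11

The useful subgraph on states {p1, p2, p3, p5} is acyclic, so L(A) is finite; the longest accepting path visits 4 useful states, giving maximum string length 3.
Counting accepting paths from p1 by length: 1 of length 0, 2 of length 1, 4 of length 2, 4 of length 3. Total 11.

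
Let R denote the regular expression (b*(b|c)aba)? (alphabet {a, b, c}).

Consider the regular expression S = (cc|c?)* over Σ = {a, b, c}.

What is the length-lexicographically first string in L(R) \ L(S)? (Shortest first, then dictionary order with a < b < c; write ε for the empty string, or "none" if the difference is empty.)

baba

The string baba is accepted by R but not by S.
No shorter string lies in the difference, and baba is the lexicographically first length-4 string in L(R) \ L(S).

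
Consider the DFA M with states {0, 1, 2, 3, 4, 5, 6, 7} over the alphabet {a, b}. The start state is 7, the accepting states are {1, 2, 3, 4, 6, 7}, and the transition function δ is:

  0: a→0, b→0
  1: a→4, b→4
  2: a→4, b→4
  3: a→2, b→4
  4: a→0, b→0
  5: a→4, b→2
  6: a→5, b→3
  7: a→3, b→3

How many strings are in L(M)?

The useful subgraph on states {2, 3, 4, 7} is acyclic, so L(M) is finite; the longest accepting path visits 4 useful states, giving maximum string length 3.
Counting accepting paths from 7 by length: 1 of length 0, 2 of length 1, 4 of length 2, 4 of length 3. Total 11.

11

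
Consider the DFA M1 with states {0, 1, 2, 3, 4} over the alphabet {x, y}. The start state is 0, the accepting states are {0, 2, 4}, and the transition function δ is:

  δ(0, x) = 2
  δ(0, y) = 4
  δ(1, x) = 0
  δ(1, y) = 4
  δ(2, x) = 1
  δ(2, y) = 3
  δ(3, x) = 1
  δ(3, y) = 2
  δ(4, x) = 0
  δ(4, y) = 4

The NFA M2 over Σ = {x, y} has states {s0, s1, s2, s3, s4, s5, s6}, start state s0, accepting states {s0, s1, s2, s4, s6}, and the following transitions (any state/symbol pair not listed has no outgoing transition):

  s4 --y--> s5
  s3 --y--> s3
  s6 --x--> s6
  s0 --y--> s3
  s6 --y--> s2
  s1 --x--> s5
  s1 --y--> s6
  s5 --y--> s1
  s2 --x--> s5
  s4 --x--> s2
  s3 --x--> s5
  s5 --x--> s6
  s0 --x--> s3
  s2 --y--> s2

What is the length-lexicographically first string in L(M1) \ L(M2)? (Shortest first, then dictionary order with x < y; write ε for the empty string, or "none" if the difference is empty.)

x

The string x is accepted by M1 but not by M2.
No shorter string lies in the difference, and x is the lexicographically first length-1 string in L(M1) \ L(M2).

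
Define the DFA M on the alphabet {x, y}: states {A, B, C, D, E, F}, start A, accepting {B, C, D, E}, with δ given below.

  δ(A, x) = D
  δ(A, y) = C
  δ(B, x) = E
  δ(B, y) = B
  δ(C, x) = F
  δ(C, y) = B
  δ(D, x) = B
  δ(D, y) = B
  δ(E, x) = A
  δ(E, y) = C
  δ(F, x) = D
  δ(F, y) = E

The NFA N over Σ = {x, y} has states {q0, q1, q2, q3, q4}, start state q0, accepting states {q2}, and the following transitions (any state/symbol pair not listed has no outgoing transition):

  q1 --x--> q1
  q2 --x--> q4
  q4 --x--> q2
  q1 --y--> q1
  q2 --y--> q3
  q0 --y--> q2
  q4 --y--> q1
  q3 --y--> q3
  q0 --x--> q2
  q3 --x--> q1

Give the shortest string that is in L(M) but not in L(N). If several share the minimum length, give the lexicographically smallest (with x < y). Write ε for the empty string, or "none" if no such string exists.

The string xx is accepted by M but not by N.
No shorter string lies in the difference, and xx is the lexicographically first length-2 string in L(M) \ L(N).

xx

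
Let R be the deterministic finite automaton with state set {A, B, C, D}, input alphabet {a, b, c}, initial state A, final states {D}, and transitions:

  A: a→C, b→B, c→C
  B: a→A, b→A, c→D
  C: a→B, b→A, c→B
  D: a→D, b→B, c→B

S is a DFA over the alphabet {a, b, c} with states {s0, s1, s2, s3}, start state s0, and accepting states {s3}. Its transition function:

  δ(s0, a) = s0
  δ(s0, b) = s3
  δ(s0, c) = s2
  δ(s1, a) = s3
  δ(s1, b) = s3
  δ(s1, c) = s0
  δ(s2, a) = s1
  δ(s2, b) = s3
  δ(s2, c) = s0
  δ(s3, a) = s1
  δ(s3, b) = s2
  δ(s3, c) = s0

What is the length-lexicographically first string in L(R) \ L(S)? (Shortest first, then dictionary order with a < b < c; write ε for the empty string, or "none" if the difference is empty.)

bc

The string bc is accepted by R but not by S.
No shorter string lies in the difference, and bc is the lexicographically first length-2 string in L(R) \ L(S).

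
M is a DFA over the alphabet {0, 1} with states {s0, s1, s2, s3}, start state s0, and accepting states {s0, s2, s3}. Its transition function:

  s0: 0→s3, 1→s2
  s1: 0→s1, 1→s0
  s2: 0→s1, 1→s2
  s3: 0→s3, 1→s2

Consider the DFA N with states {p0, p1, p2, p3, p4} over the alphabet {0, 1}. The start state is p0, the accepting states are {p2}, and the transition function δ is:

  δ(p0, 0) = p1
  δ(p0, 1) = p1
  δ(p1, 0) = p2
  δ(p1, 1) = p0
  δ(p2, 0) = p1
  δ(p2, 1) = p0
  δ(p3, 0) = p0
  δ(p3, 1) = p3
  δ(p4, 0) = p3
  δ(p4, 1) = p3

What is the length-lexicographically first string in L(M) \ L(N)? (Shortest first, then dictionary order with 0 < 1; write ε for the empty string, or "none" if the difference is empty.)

The empty string ε is accepted by M but not by N.
Since ε is the unique shortest string, it is the required witness.

ε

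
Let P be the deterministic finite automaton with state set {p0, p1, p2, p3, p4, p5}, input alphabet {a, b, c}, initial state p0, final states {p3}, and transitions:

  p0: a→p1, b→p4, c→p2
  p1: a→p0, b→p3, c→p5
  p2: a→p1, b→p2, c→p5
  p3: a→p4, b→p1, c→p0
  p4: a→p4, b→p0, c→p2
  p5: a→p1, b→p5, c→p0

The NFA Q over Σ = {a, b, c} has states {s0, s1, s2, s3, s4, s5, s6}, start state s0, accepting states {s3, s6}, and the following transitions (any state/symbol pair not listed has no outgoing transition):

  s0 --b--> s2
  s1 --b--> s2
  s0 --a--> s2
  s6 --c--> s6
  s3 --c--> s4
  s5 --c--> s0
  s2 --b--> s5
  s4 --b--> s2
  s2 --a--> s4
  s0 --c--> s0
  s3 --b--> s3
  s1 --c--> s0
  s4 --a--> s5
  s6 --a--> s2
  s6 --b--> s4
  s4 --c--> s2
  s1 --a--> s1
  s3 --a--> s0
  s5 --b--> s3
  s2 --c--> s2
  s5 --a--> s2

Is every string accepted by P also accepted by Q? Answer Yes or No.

The string ab is in L(P) but not in L(Q).
So L(P) ⊄ L(Q).

No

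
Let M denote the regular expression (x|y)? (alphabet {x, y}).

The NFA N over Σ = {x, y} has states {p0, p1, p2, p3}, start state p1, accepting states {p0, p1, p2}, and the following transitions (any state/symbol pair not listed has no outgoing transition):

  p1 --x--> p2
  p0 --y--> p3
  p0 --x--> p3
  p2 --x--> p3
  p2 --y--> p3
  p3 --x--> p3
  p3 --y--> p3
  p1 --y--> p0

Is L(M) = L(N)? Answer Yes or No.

Converting the expression M to a DFA (subset construction, then merging equivalent states) gives the minimal DFA with states {m0, m1, m2}, start state m0, accepting states {m0, m1} and transitions m0: x→m1, y→m1; m1: x→m2, y→m2; m2: x→m2, y→m2.
Exploring the product automaton M × N from the start pair (m0, p1), following both machines on each input symbol, reaches 4 state pairs: (m0, p1), (m1, p2), (m1, p0), (m2, p3).
M accepts in {m0, m1} and N accepts in {p0, p1, p2}. In every reachable pair the two components are either both accepting — (m0, p1), (m1, p2), (m1, p0) — or both non-accepting, so no string is accepted by exactly one of the machines: L(M) \ L(N) and L(N) \ L(M) are both empty.
Hence every string is accepted by M iff it is accepted by N, and the two languages coincide.

Yes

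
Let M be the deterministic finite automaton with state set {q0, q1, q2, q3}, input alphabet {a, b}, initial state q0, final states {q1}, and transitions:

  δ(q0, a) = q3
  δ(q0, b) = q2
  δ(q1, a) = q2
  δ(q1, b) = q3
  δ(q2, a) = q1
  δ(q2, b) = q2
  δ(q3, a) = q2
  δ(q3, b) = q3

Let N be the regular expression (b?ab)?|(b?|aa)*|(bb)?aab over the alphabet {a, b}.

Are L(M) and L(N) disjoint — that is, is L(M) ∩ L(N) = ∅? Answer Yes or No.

Yes

Converting the expression N to a DFA (subset construction, then merging equivalent states) gives the minimal DFA with states {n0, n1, n2, n3, n4, n5, n6}, start state n0, accepting states {n0, n2, n3, n4} and transitions n0: a→n1, b→n2; n1: a→n3, b→n4; n2: a→n1, b→n3; n3: a→n5, b→n3; n4: a→n6, b→n6; n5: a→n3, b→n6; n6: a→n6, b→n6.
Exploring the product automaton M × N from the start pair (q0, n0), following both machines on each input symbol, reaches 10 state pairs: (q0, n0), (q3, n1), (q2, n2), (q2, n3), (q3, n4), (q1, n1), (q1, n5), (q2, n6), (q3, n6), (q1, n6).
M accepts in {q1} and N accepts in {n0, n2, n3, n4}; no reachable pair has both components accepting, so no string drives both machines to acceptance simultaneously and L(M) ∩ L(N) = ∅.
So no string is accepted by both, and the intersection is empty.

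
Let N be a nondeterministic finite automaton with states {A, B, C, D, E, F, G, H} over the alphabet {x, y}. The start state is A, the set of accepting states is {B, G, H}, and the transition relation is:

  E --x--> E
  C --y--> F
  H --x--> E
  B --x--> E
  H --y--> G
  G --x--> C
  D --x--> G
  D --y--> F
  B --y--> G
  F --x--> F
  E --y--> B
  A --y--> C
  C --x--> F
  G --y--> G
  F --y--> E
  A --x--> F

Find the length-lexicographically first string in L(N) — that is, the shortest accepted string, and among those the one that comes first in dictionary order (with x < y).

A breadth-first search from A reaches an accepting state first via the path A → F → E → B on input xyy.
No string of length < 3 is accepted (BFS exhausts all shorter strings without reaching an accepting state), and xyy is the lexicographically least accepting string of length 3.

xyy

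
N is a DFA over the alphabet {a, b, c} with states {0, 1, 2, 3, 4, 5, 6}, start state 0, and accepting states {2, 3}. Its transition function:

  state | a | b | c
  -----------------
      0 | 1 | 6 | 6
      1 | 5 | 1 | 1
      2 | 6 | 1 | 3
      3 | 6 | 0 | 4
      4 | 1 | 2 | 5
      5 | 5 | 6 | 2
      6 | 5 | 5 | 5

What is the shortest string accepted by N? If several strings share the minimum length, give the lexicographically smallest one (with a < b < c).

A breadth-first search from 0 reaches an accepting state first via the path 0 → 1 → 5 → 2 on input aac.
No string of length < 3 is accepted (BFS exhausts all shorter strings without reaching an accepting state), and aac is the lexicographically least accepting string of length 3.

aac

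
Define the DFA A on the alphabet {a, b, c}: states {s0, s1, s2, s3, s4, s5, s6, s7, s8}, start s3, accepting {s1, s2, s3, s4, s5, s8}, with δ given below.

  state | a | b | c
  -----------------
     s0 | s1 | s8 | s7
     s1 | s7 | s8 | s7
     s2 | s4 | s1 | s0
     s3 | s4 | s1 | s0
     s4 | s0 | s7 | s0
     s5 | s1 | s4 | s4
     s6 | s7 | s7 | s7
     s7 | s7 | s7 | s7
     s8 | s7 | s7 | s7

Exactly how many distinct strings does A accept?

13

The useful subgraph on states {s0, s1, s3, s4, s8} is acyclic, so L(A) is finite; the longest accepting path visits 5 useful states, giving maximum string length 4.
Counting accepting paths from s3 by length: 1 of length 0, 2 of length 1, 3 of length 2, 5 of length 3, 2 of length 4. Total 13.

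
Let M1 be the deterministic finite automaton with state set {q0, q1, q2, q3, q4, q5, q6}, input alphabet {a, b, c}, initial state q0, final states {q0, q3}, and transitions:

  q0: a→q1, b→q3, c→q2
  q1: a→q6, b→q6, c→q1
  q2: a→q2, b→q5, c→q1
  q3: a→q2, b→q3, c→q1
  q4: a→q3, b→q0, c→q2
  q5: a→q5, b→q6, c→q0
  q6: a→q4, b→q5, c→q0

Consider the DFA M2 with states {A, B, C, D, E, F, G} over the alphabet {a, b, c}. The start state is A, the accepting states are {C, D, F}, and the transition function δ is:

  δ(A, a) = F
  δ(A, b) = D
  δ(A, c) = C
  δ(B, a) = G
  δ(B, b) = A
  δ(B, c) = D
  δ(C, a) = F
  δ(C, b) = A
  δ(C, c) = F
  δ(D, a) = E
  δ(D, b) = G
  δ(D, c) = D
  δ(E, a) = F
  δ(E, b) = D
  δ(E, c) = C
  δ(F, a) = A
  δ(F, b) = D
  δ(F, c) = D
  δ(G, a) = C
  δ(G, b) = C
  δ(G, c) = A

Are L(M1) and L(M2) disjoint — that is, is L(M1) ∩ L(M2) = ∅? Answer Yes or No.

The string b is accepted by both M1 and M2.
Hence L(M1) ∩ L(M2) ≠ ∅.

No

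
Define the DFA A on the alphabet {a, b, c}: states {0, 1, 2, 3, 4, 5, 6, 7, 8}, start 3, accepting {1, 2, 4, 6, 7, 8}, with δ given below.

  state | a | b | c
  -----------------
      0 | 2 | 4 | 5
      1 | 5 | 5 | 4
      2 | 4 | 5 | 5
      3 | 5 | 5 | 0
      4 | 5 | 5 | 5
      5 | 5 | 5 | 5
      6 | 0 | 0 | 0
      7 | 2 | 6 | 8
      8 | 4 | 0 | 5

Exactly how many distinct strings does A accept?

The useful subgraph on states {0, 2, 3, 4} is acyclic, so L(A) is finite; the longest accepting path visits 4 useful states, giving maximum string length 3.
Counting accepting paths from 3 by length: 2 of length 2, 1 of length 3. Total 3.

3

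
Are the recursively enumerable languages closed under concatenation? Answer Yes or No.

Dovetail over all split points of the input and all step bounds t = 1, 2, …, simulating the recogniser for L₁ on the prefix and the recogniser for L₂ on the suffix for t steps; accept if for some split both accept.
So the recursively enumerable languages are closed under concatenation.

Yes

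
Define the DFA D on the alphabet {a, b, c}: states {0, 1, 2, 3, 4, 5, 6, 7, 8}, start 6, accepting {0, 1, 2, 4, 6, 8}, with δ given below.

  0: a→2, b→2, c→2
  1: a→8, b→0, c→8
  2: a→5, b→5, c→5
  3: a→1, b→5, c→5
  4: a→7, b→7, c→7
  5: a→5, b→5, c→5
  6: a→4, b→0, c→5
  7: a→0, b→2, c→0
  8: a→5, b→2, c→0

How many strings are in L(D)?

The useful subgraph on states {0, 2, 4, 6, 7} is acyclic, so L(D) is finite; the longest accepting path visits 5 useful states, giving maximum string length 4.
Counting accepting paths from 6 by length: 1 of length 0, 2 of length 1, 3 of length 2, 9 of length 3, 18 of length 4. Total 33.

33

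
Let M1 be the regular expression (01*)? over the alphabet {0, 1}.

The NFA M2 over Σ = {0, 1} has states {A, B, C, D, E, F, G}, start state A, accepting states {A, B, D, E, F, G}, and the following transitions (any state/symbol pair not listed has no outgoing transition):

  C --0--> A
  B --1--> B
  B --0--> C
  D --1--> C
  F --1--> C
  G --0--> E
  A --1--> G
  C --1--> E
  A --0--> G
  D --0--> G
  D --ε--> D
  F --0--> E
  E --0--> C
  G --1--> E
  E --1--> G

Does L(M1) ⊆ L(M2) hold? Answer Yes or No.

Converting the expression M1 to a DFA (subset construction, then merging equivalent states) gives the minimal DFA with states {r0, r1, r2}, start state r0, accepting states {r0, r1} and transitions r0: 0→r1, 1→r2; r1: 0→r2, 1→r1; r2: 0→r2, 1→r2.
Exploring the product automaton M1 × M2 from the start pair (r0, A), following both machines on each input symbol, reaches 7 state pairs: (r0, A), (r1, G), (r2, G), (r2, E), (r1, E), (r2, C), (r2, A).
M1 accepts in {r0, r1} and M2 accepts in {A, B, D, E, F, G}. The reachable pairs whose M1-component is accepting are (r0, A), (r1, G), (r1, E); in each of them the M2-component is accepting too, so the product for L(M1) \ L(M2) (M1-component accepting, M2-component rejecting) has no reachable accepting pair and the difference is empty.
Hence every string in L(M1) is also in L(M2).

Yes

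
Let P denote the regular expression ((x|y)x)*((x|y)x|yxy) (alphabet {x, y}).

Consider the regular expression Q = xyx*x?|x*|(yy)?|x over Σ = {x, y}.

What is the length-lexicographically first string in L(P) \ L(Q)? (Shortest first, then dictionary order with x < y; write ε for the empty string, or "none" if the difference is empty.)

yx

The string yx is accepted by P but not by Q.
No shorter string lies in the difference, and yx is the lexicographically first length-2 string in L(P) \ L(Q).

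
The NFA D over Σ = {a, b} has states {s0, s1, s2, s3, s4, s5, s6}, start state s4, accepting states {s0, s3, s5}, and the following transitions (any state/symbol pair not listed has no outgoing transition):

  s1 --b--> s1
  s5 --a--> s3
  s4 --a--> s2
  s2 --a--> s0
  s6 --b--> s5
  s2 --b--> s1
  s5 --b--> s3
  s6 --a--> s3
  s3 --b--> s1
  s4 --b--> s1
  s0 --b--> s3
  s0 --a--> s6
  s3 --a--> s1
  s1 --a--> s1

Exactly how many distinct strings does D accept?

6

The useful subgraph on states {s0, s2, s3, s4, s5, s6} is acyclic, so L(D) is finite; the longest accepting path visits 6 useful states, giving maximum string length 5.
Counting accepting paths from s4 by length: 1 of length 2, 1 of length 3, 2 of length 4, 2 of length 5. Total 6.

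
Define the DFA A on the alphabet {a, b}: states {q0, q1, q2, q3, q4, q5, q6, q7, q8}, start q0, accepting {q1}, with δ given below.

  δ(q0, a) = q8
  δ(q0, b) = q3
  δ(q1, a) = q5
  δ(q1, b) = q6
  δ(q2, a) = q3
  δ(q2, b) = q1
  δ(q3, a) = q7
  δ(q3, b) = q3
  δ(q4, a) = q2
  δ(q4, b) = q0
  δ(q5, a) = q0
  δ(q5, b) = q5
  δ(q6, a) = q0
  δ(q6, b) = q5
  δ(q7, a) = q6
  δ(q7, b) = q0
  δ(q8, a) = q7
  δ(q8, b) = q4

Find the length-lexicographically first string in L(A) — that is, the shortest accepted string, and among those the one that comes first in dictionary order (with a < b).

abab

A breadth-first search from q0 reaches an accepting state first via the path q0 → q8 → q4 → q2 → q1 on input abab.
No string of length < 4 is accepted (BFS exhausts all shorter strings without reaching an accepting state), and abab is the lexicographically least accepting string of length 4.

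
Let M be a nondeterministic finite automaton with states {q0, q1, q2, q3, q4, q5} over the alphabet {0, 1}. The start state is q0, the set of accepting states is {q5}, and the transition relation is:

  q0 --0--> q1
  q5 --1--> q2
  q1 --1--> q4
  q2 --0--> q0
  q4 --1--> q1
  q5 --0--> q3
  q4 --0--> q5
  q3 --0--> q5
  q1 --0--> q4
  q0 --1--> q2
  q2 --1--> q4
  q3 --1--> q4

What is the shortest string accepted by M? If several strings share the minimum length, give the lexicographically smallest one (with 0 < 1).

000

A breadth-first search from q0 reaches an accepting state first via the path q0 → q1 → q4 → q5 on input 000.
No string of length < 3 is accepted (BFS exhausts all shorter strings without reaching an accepting state), and 000 is the lexicographically least accepting string of length 3.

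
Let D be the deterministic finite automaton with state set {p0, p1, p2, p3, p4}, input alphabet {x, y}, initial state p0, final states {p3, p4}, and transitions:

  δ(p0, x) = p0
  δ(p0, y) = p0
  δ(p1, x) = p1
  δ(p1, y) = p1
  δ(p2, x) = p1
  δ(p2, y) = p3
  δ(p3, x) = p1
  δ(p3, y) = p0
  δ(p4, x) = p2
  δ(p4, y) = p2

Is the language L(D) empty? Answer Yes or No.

Yes

The states reachable from the start state are {p0}.
None of the accepting states {p3, p4} is reachable, so no string is accepted and L(D) = ∅.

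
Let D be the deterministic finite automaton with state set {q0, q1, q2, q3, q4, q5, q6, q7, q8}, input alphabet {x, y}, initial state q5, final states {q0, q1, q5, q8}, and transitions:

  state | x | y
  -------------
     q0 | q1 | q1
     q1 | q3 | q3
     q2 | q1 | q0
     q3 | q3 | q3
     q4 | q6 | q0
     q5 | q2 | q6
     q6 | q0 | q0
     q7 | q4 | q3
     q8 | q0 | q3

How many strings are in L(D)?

The useful subgraph on states {q0, q1, q2, q5, q6} is acyclic, so L(D) is finite; the longest accepting path visits 4 useful states, giving maximum string length 3.
Counting accepting paths from q5 by length: 1 of length 0, 4 of length 2, 6 of length 3. Total 11.

11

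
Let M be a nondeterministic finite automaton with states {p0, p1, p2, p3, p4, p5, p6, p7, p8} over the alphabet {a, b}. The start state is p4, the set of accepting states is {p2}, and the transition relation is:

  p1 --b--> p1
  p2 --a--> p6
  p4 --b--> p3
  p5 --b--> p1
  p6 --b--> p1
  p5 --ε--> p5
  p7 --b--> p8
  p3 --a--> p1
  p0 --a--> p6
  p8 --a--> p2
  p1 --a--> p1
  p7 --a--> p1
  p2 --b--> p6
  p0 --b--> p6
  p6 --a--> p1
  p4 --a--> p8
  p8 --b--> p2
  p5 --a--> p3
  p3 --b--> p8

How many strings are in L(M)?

4

The useful subgraph on states {p2, p3, p4, p8} is acyclic, so L(M) is finite; the longest accepting path visits 4 useful states, giving maximum string length 3.
Counting accepting paths from p4 by length: 2 of length 2, 2 of length 3. Total 4.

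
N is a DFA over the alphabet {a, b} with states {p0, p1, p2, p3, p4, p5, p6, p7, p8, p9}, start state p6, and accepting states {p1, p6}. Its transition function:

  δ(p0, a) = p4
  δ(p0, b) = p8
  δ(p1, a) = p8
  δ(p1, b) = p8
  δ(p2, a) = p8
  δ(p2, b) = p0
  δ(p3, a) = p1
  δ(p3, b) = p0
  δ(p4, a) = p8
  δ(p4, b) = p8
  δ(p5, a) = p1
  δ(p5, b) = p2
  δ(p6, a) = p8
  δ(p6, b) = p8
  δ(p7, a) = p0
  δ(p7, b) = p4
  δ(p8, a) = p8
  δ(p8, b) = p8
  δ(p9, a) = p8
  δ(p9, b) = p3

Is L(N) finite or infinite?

finite

The useful states (reachable from p6 and able to reach an accepting state) are {p6}.
Restricted to these states the transition graph has no cycle, so every accepting path has bounded length and L is finite.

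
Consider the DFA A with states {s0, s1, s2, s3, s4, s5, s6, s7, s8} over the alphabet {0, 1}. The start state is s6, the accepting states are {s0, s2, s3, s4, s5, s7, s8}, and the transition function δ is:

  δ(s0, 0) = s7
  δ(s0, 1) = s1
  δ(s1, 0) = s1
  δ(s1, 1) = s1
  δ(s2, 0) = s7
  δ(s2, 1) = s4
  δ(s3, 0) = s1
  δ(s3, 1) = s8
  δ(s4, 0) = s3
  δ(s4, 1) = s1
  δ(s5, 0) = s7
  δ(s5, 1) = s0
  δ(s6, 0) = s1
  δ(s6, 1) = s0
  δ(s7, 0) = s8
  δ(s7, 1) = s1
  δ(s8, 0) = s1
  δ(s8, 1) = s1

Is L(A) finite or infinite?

The useful states (reachable from s6 and able to reach an accepting state) are {s0, s6, s7, s8}.
Restricted to these states the transition graph has no cycle, so every accepting path has bounded length and L is finite.

finite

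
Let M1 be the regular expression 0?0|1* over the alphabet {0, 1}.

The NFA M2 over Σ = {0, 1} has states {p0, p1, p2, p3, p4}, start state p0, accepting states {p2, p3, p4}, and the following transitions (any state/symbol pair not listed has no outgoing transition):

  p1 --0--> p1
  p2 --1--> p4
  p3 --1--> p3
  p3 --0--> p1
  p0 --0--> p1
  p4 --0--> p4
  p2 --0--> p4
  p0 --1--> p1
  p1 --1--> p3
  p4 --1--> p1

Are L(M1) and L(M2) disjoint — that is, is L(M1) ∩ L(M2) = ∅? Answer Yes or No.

The string 11 is accepted by both M1 and M2.
Hence L(M1) ∩ L(M2) ≠ ∅.

No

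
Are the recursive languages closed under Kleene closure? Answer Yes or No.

For an input w of length n, decide by dynamic programming over positions 0..n whether w factors into blocks from L, calling the decider for L on each of the O(n²) substrings; every call halts, so this decides L*.
So the recursive languages are closed under Kleene star.

Yes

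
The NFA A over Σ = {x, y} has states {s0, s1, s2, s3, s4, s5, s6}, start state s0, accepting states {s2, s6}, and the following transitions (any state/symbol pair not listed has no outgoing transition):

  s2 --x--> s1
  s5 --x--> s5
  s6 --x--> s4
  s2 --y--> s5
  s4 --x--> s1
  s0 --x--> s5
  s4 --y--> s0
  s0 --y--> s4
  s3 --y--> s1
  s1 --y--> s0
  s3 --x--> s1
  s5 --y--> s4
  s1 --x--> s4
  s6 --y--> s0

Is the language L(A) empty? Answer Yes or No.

The states reachable from the start state are {s0, s1, s4, s5}.
None of the accepting states {s2, s6} is reachable, so no string is accepted and L(A) = ∅.

Yes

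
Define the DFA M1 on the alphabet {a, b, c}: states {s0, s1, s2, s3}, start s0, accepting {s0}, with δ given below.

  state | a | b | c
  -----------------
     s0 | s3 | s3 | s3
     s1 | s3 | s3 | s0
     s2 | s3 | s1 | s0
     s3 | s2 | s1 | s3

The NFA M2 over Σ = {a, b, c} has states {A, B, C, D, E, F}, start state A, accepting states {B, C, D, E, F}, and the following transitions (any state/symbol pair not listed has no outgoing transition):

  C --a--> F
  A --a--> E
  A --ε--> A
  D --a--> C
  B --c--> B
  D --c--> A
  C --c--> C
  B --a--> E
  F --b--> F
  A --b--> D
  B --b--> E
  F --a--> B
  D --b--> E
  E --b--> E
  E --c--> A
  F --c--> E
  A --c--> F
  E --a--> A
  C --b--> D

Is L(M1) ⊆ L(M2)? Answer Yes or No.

No

The empty string ε is in L(M1) but not in L(M2).
So L(M1) ⊄ L(M2).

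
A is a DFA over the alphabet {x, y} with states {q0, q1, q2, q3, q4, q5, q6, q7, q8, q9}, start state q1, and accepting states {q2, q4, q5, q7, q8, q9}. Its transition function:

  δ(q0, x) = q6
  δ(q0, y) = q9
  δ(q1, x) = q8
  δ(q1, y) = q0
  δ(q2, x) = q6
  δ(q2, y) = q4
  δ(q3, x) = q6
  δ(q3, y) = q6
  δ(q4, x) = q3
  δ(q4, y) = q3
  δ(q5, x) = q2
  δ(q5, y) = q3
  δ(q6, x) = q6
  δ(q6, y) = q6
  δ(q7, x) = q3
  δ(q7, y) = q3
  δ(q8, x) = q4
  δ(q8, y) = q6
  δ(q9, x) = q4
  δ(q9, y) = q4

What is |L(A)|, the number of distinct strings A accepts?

5

The useful subgraph on states {q0, q1, q4, q8, q9} is acyclic, so L(A) is finite; the longest accepting path visits 4 useful states, giving maximum string length 3.
Counting accepting paths from q1 by length: 1 of length 1, 2 of length 2, 2 of length 3. Total 5.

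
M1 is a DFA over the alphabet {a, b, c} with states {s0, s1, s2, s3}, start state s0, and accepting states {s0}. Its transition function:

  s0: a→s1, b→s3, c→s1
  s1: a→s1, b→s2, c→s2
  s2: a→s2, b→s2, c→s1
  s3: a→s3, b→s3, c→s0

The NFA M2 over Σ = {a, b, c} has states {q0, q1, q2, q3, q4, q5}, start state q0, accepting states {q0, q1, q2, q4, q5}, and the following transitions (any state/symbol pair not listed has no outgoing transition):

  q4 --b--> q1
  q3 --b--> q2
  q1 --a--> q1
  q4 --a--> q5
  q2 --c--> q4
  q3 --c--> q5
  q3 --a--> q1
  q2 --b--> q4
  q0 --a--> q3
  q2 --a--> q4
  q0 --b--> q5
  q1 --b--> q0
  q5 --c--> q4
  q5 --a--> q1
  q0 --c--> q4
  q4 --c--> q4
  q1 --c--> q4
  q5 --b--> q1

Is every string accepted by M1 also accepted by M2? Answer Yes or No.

Exploring the product automaton M1 × M2 from the start pair (s0, q0), following both machines on each input symbol, reaches 19 state pairs: (s0, q0), (s1, q3), (s3, q5), (s1, q4), (s1, q1), (s2, q2), (s2, q5), (s3, q1), (s0, q4), (s1, q5), (s2, q1), (s2, q4), (s2, q0), (s3, q0), (s2, q3), (s3, q3), (s3, q2), (s0, q5), (s3, q4).
M1 accepts in {s0} and M2 accepts in {q0, q1, q2, q4, q5}. The reachable pairs whose M1-component is accepting are (s0, q0), (s0, q4), (s0, q5); in each of them the M2-component is accepting too, so the product for L(M1) \ L(M2) (M1-component accepting, M2-component rejecting) has no reachable accepting pair and the difference is empty.
Hence every string in L(M1) is also in L(M2).

Yes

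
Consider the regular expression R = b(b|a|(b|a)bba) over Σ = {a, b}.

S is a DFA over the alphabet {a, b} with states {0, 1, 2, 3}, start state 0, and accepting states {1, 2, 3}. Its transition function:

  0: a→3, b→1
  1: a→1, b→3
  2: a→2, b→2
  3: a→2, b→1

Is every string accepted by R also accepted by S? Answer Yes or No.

Yes

Converting the expression R to a DFA (subset construction, then merging equivalent states) gives the minimal DFA with states {r0, r1, r2, r3, r4, r5, r6}, start state r0, accepting states {r3, r6} and transitions r0: a→r1, b→r2; r1: a→r1, b→r1; r2: a→r3, b→r3; r3: a→r1, b→r4; r4: a→r1, b→r5; r5: a→r6, b→r1; r6: a→r1, b→r1.
Exploring the product automaton R × S from the start pair (r0, 0), following both machines on each input symbol, reaches 13 state pairs: (r0, 0), (r1, 3), (r2, 1), (r1, 2), (r1, 1), (r3, 1), (r3, 3), (r4, 3), (r4, 1), (r5, 1), (r5, 3), (r6, 1), (r6, 2).
R accepts in {r3, r6} and S accepts in {1, 2, 3}. The reachable pairs whose R-component is accepting are (r3, 1), (r3, 3), (r6, 1), (r6, 2); in each of them the S-component is accepting too, so the product for L(R) \ L(S) (R-component accepting, S-component rejecting) has no reachable accepting pair and the difference is empty.
Hence every string in L(R) is also in L(S).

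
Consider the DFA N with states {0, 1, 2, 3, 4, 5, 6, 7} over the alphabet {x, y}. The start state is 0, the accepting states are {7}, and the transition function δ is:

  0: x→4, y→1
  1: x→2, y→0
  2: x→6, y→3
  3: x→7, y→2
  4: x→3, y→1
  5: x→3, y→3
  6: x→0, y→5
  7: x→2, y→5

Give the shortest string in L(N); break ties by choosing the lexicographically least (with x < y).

A breadth-first search from 0 reaches an accepting state first via the path 0 → 4 → 3 → 7 on input xxx.
No string of length < 3 is accepted (BFS exhausts all shorter strings without reaching an accepting state), and xxx is the lexicographically least accepting string of length 3.

xxx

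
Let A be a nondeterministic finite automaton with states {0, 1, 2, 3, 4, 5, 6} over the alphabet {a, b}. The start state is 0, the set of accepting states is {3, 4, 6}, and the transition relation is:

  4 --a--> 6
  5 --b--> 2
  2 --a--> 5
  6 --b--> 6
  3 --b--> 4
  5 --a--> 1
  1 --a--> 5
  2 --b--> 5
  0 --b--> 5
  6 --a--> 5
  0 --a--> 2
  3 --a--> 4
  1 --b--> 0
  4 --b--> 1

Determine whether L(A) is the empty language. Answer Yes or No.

The states reachable from the start state are {0, 1, 2, 5}.
None of the accepting states {3, 4, 6} is reachable, so no string is accepted and L(A) = ∅.

Yes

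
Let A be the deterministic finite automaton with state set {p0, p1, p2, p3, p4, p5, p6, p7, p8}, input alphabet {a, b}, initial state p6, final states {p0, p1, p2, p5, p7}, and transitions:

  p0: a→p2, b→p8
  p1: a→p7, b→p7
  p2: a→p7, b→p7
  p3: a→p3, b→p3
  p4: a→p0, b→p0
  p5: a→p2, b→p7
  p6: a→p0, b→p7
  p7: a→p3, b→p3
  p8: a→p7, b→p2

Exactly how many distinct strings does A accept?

The useful subgraph on states {p0, p2, p6, p7, p8} is acyclic, so L(A) is finite; the longest accepting path visits 5 useful states, giving maximum string length 4.
Counting accepting paths from p6 by length: 2 of length 1, 1 of length 2, 4 of length 3, 2 of length 4. Total 9.

9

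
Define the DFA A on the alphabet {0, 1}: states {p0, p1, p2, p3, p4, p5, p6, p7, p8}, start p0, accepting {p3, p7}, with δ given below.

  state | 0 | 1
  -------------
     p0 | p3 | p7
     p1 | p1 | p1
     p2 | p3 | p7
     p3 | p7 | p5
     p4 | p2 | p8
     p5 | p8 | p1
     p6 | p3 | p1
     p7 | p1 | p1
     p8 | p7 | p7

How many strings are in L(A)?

5

The useful subgraph on states {p0, p3, p5, p7, p8} is acyclic, so L(A) is finite; the longest accepting path visits 5 useful states, giving maximum string length 4.
Counting accepting paths from p0 by length: 2 of length 1, 1 of length 2, 2 of length 4. Total 5.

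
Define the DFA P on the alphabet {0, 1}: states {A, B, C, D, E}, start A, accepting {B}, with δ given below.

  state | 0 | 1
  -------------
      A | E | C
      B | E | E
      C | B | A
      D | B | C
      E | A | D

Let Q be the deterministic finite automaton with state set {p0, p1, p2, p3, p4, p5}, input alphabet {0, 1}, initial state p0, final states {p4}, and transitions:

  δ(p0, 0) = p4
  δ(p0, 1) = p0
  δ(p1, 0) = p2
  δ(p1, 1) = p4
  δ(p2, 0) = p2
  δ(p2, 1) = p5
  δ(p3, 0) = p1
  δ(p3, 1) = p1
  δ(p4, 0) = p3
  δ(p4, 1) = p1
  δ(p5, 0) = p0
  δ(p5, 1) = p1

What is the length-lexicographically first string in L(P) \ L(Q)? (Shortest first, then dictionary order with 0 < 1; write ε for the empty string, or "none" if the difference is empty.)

010

The string 010 is accepted by P but not by Q.
No shorter string lies in the difference, and 010 is the lexicographically first length-3 string in L(P) \ L(Q).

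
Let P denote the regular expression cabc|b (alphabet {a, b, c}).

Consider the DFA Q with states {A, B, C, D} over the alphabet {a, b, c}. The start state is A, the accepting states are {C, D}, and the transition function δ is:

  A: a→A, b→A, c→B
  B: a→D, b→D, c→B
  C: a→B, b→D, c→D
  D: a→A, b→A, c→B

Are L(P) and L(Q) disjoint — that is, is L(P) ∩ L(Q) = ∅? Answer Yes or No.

Converting the expression P to a DFA (subset construction, then merging equivalent states) gives the minimal DFA with states {p0, p1, p2, p3, p4, p5}, start state p0, accepting states {p2} and transitions p0: a→p1, b→p2, c→p3; p1: a→p1, b→p1, c→p1; p2: a→p1, b→p1, c→p1; p3: a→p4, b→p1, c→p1; p4: a→p1, b→p5, c→p1; p5: a→p1, b→p1, c→p2.
Exploring the product automaton P × Q from the start pair (p0, A), following both machines on each input symbol, reaches 9 state pairs: (p0, A), (p1, A), (p2, A), (p3, B), (p1, B), (p4, D), (p1, D), (p5, A), (p2, B).
P accepts in {p2} and Q accepts in {C, D}; no reachable pair has both components accepting, so no string drives both machines to acceptance simultaneously and L(P) ∩ L(Q) = ∅.
So no string is accepted by both, and the intersection is empty.

Yes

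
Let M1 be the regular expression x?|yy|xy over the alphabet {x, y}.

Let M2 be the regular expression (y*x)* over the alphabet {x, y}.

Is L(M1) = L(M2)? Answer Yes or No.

The string xy is accepted by M1 but rejected by M2.
So L(M1) ≠ L(M2).

No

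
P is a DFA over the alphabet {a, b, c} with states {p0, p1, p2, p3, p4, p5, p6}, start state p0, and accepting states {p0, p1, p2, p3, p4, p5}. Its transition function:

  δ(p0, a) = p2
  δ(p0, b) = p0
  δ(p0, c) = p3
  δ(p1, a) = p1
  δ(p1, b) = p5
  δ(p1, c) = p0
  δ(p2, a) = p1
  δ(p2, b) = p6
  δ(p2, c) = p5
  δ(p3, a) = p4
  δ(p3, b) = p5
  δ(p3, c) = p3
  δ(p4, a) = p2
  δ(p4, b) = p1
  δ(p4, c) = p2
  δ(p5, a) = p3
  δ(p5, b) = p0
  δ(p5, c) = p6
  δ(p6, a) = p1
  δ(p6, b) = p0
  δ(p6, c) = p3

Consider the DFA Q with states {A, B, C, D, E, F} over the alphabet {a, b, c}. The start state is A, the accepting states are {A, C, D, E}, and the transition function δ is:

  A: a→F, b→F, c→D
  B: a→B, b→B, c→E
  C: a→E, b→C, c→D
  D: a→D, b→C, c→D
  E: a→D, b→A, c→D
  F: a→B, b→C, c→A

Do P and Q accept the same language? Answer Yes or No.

No

The string a is accepted by P but rejected by Q.
So L(P) ≠ L(Q).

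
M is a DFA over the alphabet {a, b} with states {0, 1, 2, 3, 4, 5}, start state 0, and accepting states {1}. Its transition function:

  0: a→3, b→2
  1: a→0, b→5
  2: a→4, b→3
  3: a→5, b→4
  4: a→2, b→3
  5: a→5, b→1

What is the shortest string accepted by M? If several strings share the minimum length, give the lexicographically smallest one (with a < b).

aab

A breadth-first search from 0 reaches an accepting state first via the path 0 → 3 → 5 → 1 on input aab.
No string of length < 3 is accepted (BFS exhausts all shorter strings without reaching an accepting state), and aab is the lexicographically least accepting string of length 3.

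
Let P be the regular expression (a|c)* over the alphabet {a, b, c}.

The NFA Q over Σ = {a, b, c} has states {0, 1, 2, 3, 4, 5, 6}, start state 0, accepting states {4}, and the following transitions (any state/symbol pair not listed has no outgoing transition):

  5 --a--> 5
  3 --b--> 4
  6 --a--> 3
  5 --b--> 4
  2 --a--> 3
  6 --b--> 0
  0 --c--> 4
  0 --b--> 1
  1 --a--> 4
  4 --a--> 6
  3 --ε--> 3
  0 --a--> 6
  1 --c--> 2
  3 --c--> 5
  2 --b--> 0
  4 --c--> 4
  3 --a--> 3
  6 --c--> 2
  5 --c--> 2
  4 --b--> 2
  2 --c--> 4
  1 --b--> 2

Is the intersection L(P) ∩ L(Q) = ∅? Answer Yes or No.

No

The string c is accepted by both P and Q.
Hence L(P) ∩ L(Q) ≠ ∅.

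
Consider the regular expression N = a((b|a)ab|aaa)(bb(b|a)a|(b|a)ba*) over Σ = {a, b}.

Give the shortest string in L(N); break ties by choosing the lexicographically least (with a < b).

By inspection of the expression, no string of length less than 6 matches, and aaaaab is the lexicographically first match of length 6.

aaaaab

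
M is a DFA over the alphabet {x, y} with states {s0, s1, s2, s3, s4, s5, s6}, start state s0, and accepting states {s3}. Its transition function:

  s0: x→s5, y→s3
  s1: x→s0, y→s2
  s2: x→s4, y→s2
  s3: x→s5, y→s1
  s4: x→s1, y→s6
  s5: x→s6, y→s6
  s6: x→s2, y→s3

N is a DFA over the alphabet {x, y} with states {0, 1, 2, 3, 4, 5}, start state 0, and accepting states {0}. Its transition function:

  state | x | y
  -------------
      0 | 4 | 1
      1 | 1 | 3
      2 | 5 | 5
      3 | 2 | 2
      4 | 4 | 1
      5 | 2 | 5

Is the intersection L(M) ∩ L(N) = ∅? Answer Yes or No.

Yes

Exploring the product automaton M × N from the start pair (s0, 0), following both machines on each input symbol, reaches 32 state pairs: (s0, 0), (s5, 4), (s3, 1), (s6, 4), (s6, 1), (s5, 1), (s1, 3), (s2, 4), (s2, 1), (s3, 3), (s6, 3), (s0, 2), (s2, 2), (s4, 4), (s4, 1), (s2, 3), (s5, 2), (s1, 2), (s3, 2), (s5, 5), (s3, 5), (s4, 5), (s2, 5), (s1, 4), (s1, 1), (s4, 2), (s6, 5), (s0, 5), (s1, 5), (s6, 2), (s0, 4), (s0, 1).
M accepts in {s3} and N accepts in {0}; no reachable pair has both components accepting, so no string drives both machines to acceptance simultaneously and L(M) ∩ L(N) = ∅.
So no string is accepted by both, and the intersection is empty.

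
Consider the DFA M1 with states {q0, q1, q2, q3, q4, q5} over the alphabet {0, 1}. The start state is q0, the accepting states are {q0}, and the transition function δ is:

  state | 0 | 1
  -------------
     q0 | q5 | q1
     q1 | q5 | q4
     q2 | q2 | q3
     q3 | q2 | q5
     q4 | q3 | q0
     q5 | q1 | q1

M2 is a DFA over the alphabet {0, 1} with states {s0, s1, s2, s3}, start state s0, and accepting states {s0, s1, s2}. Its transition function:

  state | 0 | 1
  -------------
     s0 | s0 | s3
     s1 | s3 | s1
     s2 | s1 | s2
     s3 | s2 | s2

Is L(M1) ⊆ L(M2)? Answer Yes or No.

Exploring the product automaton M1 × M2 from the start pair (q0, s0), following both machines on each input symbol, reaches 20 state pairs: (q0, s0), (q5, s0), (q1, s3), (q1, s0), (q5, s2), (q4, s2), (q4, s3), (q1, s1), (q1, s2), (q3, s1), (q0, s2), (q3, s2), (q5, s3), (q4, s1), (q5, s1), (q2, s3), (q2, s1), (q3, s3), (q0, s1), (q2, s2).
M1 accepts in {q0} and M2 accepts in {s0, s1, s2}. The reachable pairs whose M1-component is accepting are (q0, s0), (q0, s2), (q0, s1); in each of them the M2-component is accepting too, so the product for L(M1) \ L(M2) (M1-component accepting, M2-component rejecting) has no reachable accepting pair and the difference is empty.
Hence every string in L(M1) is also in L(M2).

Yes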